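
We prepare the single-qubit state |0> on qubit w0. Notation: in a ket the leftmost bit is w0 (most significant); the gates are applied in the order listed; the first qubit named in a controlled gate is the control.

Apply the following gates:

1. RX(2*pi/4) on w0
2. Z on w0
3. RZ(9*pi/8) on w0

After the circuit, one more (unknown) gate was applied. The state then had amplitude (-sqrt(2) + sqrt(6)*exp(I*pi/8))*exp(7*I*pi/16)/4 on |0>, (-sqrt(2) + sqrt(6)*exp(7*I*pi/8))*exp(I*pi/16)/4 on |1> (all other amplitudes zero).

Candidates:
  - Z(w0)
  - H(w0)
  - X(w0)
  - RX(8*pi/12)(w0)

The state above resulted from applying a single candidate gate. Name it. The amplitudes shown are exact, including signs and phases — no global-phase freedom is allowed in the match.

The applied gate was RX(8*pi/12)(w0).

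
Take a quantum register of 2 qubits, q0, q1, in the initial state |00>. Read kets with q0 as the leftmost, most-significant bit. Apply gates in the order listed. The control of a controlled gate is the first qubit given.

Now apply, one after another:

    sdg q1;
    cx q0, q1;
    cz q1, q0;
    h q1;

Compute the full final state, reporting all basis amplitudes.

After the circuit, the state carries amplitude sqrt(2)/2 on |00>, sqrt(2)/2 on |01>, 0 on |10>, 0 on |11>.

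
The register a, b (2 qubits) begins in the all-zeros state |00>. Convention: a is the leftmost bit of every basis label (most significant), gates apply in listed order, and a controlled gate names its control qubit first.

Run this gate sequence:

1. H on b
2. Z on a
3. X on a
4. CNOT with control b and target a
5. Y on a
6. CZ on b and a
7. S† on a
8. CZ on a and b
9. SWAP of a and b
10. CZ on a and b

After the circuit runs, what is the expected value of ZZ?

The expectation value of ZZ is 1.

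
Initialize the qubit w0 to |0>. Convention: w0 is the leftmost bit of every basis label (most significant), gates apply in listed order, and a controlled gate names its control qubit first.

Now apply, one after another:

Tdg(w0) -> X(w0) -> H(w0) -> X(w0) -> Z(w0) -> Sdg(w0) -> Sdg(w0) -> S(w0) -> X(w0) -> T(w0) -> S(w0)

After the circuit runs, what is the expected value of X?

In the final state, X has expectation -sqrt(2)/2.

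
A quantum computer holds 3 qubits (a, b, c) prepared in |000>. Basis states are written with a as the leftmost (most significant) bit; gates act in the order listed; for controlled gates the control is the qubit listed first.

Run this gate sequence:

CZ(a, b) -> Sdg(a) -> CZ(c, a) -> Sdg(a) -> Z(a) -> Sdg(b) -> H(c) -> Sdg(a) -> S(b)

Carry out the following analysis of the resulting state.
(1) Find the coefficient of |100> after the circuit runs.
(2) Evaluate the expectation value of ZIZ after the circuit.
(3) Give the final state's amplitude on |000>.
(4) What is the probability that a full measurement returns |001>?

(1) |100> carries amplitude 0 in the final state.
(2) The observable ZIZ averages to 0.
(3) The final state's coefficient on |000> equals sqrt(2)/2.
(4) The probability of measuring |001> is 1/2.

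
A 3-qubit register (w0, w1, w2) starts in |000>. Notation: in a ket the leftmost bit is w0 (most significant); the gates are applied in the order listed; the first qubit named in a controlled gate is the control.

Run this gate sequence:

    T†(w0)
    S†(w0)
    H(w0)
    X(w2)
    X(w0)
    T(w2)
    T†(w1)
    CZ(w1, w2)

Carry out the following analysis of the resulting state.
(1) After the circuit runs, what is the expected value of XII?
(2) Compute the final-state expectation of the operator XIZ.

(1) In the final state, XII has expectation 1.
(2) The expectation value of XIZ is -1.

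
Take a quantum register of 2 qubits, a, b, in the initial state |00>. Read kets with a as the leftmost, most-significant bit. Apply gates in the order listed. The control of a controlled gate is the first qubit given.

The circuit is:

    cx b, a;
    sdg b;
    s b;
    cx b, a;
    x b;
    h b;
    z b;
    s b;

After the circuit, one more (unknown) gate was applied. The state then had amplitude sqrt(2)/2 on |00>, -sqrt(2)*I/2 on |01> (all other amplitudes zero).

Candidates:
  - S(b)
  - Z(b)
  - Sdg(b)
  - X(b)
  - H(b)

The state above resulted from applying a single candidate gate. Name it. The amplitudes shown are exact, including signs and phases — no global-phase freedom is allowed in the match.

The unique candidate consistent with the amplitudes is Z(b). Key observation: steps 1-4 multiply out to the identity, so the circuit reduces to the remaining gates.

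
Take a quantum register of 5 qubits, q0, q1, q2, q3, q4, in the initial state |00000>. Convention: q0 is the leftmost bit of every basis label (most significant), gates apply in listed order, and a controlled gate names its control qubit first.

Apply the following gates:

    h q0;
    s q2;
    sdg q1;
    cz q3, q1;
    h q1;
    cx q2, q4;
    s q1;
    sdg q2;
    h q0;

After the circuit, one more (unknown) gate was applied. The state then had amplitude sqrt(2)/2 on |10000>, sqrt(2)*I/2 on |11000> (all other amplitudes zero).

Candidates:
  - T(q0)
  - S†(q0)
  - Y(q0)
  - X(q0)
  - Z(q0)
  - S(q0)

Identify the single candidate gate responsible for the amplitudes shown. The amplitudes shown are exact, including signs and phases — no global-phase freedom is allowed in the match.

It was X(q0) that produced the state shown.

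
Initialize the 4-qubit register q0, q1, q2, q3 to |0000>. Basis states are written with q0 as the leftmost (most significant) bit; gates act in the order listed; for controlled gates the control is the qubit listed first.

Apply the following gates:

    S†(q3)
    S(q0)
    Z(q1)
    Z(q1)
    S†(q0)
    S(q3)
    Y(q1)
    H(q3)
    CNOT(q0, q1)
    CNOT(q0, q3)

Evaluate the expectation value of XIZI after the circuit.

In the final state, XIZI has expectation 0.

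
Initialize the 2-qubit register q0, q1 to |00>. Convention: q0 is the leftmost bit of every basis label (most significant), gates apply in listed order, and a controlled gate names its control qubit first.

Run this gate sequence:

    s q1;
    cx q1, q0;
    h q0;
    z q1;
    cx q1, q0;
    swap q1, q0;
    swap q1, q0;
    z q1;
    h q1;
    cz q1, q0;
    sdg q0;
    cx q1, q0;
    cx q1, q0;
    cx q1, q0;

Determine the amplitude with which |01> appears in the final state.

The final state's coefficient on |01> equals I/2.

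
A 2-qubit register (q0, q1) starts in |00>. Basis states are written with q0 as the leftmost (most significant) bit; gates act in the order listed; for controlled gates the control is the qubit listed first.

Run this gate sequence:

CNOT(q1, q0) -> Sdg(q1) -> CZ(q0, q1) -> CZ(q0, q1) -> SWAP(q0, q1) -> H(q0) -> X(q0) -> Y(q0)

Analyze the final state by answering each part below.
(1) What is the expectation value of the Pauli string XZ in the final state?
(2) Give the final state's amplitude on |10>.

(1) The observable XZ averages to -1. Key observation: steps 3-4 multiply out to the identity, so the circuit reduces to the remaining gates.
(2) The amplitude on |10> is sqrt(2)*I/2.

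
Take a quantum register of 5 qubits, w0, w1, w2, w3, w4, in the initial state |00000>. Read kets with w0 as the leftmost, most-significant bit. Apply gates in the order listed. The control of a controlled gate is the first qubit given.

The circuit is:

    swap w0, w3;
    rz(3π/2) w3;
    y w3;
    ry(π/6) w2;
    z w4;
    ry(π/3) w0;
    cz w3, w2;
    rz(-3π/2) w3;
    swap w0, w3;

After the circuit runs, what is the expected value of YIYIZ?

The expectation value of YIYIZ is 0.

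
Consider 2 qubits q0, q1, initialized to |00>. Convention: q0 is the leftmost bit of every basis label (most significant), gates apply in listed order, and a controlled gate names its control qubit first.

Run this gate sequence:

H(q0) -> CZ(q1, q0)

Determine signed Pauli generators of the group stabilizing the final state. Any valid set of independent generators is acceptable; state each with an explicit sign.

The stabilizer group can be generated by +XI, +IZ, among other valid generating sets.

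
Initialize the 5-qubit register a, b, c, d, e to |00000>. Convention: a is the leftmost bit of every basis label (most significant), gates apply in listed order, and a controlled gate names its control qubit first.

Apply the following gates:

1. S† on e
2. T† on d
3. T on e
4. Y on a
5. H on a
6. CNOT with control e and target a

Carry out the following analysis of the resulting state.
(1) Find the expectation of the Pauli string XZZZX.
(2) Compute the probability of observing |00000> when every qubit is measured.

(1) The expectation value of XZZZX is 0.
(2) The probability of measuring |00000> is 1/2.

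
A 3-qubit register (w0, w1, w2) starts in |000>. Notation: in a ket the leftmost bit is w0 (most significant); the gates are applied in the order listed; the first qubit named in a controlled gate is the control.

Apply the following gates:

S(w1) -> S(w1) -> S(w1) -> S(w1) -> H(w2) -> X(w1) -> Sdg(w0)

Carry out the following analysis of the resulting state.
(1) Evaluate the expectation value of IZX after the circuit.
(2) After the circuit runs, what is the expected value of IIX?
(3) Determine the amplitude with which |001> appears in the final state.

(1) The expectation value of IZX is -1. Key observation: the block from step 1 through step 4 cancels to the identity and can be dropped.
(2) The expectation value of IIX is 1.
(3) |001> carries amplitude 0 in the final state.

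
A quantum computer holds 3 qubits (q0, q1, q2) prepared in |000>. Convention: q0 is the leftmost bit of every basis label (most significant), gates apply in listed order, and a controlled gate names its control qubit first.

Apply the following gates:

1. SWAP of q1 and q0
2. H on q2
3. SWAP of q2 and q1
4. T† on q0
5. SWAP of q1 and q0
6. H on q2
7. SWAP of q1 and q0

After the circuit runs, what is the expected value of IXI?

In the final state, IXI has expectation 1.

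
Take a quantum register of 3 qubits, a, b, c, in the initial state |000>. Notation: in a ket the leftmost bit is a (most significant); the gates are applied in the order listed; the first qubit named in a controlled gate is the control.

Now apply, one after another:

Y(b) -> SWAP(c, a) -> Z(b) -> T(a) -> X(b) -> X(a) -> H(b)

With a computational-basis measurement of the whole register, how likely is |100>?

A full measurement returns |100> with probability 1/2.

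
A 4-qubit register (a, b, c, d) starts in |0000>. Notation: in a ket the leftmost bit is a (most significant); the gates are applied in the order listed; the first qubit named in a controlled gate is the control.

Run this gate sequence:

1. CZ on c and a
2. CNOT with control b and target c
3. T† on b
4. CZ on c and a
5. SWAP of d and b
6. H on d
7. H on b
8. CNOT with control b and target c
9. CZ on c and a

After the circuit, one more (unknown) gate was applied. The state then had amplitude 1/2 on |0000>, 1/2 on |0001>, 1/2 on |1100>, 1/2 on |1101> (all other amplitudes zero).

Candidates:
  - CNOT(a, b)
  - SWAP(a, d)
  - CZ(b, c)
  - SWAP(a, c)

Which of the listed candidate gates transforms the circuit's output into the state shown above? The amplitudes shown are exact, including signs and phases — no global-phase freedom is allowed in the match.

The applied gate was SWAP(a, c).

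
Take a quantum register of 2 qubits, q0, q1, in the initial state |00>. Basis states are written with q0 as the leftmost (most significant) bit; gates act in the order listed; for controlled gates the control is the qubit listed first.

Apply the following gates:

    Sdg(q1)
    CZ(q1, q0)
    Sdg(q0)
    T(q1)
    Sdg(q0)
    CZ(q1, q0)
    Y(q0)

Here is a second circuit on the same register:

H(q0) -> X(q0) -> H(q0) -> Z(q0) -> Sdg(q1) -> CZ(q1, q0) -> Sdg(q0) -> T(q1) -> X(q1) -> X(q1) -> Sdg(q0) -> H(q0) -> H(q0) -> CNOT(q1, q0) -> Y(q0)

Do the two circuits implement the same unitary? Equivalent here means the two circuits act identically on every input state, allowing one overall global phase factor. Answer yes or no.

No: there is an input state on which the two circuits produce genuinely different outputs (not merely differing by a phase).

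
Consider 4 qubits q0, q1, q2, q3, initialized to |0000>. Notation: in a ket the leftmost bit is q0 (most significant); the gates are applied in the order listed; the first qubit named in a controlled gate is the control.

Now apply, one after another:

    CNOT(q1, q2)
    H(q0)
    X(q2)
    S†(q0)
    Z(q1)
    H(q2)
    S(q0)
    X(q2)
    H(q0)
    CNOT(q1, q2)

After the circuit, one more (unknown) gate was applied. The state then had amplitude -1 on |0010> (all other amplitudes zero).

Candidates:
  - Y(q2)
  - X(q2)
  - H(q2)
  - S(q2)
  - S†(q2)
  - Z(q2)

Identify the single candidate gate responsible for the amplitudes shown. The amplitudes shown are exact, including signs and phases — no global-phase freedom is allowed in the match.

The applied gate was H(q2).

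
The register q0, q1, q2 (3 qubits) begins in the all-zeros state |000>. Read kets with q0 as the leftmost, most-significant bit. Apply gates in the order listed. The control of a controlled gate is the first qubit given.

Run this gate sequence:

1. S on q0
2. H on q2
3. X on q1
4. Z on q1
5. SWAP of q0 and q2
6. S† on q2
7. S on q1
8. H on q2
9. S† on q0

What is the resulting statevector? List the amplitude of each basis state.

The resulting statevector has amplitude 0 on |000>, 0 on |001>, -I/2 on |010>, -I/2 on |011>, 0 on |100>, 0 on |101>, -1/2 on |110>, -1/2 on |111>.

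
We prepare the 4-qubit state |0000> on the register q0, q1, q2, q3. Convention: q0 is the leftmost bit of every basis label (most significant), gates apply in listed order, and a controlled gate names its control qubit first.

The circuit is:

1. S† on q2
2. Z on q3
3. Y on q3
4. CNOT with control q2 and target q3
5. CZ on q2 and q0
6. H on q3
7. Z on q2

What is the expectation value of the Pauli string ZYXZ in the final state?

The expectation value of ZYXZ is 0.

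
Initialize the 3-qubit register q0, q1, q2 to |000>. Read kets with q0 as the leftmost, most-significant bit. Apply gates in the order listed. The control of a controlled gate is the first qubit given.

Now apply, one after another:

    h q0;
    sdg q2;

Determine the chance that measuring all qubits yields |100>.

The probability of measuring |100> is 1/2.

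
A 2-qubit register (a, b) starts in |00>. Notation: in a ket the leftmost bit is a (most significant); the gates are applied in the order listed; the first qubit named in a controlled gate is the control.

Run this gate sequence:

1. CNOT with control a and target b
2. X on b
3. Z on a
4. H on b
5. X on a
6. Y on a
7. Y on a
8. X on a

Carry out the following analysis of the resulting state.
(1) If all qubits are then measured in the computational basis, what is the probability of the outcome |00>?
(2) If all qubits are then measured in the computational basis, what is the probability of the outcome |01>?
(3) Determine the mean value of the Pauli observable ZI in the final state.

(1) Outcome |00> occurs with probability 1/2. Key observation: steps 5-8 multiply out to the identity, so the circuit reduces to the remaining gates.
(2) A full measurement returns |01> with probability 1/2.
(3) The observable ZI averages to 1.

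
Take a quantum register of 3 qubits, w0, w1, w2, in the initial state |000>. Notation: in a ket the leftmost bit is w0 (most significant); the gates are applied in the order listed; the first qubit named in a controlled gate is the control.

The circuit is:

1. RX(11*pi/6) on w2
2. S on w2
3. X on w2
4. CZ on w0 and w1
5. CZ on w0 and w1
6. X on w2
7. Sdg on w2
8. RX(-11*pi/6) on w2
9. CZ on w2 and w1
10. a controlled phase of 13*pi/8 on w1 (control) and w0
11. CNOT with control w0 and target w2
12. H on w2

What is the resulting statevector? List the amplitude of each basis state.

The resulting statevector has amplitude sqrt(2)/2 on |000>, sqrt(2)/2 on |001>, and 0 on every other basis state.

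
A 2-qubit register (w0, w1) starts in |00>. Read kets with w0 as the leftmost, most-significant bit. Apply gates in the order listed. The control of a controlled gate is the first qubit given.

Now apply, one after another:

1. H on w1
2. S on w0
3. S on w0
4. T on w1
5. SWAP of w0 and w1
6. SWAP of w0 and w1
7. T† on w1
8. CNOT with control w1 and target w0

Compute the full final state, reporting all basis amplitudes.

After the circuit, the state carries amplitude sqrt(2)/2 on |00>, 0 on |01>, 0 on |10>, sqrt(2)/2 on |11>. Key observation: the block from step 4 through step 7 cancels to the identity and can be dropped.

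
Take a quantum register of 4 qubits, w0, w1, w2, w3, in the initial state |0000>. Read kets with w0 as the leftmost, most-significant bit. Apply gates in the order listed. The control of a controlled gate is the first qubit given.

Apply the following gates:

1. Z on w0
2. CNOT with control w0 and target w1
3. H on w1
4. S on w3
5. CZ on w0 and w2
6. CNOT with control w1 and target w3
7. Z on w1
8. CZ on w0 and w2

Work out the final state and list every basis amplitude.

After the circuit, the state carries amplitude sqrt(2)/2 on |0000>, -sqrt(2)/2 on |0101>, and 0 on every other basis state.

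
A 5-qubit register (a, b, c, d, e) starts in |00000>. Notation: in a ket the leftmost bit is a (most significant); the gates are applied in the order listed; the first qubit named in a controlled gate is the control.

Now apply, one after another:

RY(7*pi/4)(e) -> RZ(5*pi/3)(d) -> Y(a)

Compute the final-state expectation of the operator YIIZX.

In the final state, YIIZX has expectation 0.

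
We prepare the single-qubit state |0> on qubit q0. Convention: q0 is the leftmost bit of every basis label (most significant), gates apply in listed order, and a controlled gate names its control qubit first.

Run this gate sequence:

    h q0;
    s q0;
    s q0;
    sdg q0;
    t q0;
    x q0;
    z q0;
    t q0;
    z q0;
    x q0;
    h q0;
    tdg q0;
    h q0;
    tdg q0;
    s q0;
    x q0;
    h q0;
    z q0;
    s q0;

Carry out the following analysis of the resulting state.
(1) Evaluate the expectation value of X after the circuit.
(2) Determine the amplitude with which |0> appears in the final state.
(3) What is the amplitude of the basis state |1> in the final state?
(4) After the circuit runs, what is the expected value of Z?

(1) In the final state, X has expectation 1/2.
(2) The final state's coefficient on |0> equals exp(3*I*pi/4)/2.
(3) |1> carries amplitude 1/2 + exp(3*I*pi/4)/2 + I/2 in the final state.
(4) The expectation value of Z is -1/2.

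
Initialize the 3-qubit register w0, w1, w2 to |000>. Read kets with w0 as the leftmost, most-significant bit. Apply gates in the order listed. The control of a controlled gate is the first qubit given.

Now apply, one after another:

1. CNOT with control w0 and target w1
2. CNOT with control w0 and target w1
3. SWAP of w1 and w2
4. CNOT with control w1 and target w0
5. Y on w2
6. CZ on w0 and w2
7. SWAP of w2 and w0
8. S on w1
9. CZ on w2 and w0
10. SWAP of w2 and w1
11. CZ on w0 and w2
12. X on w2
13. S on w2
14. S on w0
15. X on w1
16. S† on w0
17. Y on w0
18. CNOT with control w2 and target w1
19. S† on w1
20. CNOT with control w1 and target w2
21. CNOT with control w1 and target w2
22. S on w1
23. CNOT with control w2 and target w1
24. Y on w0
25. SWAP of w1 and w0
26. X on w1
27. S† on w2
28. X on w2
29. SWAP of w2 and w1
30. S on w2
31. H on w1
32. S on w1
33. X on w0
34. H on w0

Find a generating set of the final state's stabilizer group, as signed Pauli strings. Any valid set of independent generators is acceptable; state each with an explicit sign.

One valid set of independent stabilizer generators is +XII, +IYI, +IIZ (any independent generating set of the same group is equally correct).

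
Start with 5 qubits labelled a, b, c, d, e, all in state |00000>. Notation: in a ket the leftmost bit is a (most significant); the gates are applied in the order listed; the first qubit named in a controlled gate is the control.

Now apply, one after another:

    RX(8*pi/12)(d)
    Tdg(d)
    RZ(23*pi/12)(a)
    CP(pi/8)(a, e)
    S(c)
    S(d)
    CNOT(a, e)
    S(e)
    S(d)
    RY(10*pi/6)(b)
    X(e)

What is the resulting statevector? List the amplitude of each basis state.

After the circuit, the state carries amplitude sqrt(3)*exp(I*pi/24)/4 on |00001>, 3*exp(7*I*pi/24)/4 on |00011>, -exp(I*pi/24)/4 on |01001>, -sqrt(3)*exp(7*I*pi/24)/4 on |01011>, and 0 on every other basis state.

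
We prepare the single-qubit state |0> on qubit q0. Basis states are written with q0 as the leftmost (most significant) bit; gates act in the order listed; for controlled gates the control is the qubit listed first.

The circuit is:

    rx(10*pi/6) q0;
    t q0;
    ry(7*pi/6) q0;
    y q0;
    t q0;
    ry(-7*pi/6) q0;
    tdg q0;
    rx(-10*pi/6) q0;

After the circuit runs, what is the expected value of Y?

The expectation value of Y is -3*sqrt(2)/16 - 1/8 + 3*sqrt(3)/32 + 7*sqrt(6)/64.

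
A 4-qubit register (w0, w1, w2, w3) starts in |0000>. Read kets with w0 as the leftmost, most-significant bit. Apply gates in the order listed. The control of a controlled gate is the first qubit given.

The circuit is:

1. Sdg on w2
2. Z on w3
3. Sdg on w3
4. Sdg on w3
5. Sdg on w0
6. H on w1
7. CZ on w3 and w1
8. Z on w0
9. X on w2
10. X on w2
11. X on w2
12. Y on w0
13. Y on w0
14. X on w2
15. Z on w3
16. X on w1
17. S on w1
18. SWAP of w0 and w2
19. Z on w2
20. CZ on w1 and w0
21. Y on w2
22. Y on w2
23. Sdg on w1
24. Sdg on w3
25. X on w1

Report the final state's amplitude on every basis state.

After the circuit, the state carries amplitude sqrt(2)/2 on |0000>, sqrt(2)/2 on |0100>, and 0 on every other basis state. Key observation: gates 10-11 undo each other exactly, leaving only the rest of the circuit to track.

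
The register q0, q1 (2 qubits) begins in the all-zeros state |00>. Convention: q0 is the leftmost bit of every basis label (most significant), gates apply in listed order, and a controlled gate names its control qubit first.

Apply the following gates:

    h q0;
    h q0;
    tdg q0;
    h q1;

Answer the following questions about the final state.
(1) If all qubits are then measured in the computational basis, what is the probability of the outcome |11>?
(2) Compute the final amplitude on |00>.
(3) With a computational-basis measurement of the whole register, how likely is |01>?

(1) The probability of measuring |11> is 0. Key observation: gates 1-2 undo each other exactly, leaving only the rest of the circuit to track.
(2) The final state's coefficient on |00> equals sqrt(2)/2.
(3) A full measurement returns |01> with probability 1/2.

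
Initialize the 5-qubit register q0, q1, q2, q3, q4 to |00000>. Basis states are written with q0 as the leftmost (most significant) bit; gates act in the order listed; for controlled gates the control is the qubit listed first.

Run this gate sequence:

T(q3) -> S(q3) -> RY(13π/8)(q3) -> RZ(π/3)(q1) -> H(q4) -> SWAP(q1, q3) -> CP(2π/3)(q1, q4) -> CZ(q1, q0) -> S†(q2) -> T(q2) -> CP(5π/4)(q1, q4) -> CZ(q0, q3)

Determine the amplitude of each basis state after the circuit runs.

The resulting statevector has amplitude sqrt(2)*exp(5*I*pi/6)*cos(3*pi/16)/2 on |00000>, sqrt(2)*exp(5*I*pi/6)*cos(3*pi/16)/2 on |00001>, -sqrt(2)*exp(5*I*pi/6)*sin(3*pi/16)/2 on |01000>, -sqrt(2)*exp(3*I*pi/4)*sin(3*pi/16)/2 on |01001>, and 0 on every other basis state.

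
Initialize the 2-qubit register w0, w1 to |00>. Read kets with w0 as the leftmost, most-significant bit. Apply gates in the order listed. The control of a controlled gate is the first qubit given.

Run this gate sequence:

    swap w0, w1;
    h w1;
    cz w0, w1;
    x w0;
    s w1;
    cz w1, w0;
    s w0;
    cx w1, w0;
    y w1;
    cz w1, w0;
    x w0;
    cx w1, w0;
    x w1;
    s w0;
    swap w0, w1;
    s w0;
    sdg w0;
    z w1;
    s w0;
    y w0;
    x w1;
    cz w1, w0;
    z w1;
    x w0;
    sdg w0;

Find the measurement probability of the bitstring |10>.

The probability of measuring |10> is 1/2.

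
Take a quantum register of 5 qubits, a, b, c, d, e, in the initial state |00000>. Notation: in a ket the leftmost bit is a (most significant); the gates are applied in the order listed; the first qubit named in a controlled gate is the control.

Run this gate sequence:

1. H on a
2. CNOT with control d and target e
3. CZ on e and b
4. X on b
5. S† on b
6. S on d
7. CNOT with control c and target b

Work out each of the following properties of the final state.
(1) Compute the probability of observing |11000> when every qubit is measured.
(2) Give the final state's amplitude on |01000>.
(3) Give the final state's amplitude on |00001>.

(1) Outcome |11000> occurs with probability 1/2.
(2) |01000> carries amplitude -sqrt(2)*I/2 in the final state.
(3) The final state's coefficient on |00001> equals 0.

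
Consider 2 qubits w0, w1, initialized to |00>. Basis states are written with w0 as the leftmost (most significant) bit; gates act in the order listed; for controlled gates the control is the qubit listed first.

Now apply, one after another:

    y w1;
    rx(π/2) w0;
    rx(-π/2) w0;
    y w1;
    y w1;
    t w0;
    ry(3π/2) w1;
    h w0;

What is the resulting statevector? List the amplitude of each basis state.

The resulting statevector has amplitude -I/2 on |00>, -I/2 on |01>, -I/2 on |10>, -I/2 on |11>. Key observation: the block from step 1 through step 4 cancels to the identity and can be dropped.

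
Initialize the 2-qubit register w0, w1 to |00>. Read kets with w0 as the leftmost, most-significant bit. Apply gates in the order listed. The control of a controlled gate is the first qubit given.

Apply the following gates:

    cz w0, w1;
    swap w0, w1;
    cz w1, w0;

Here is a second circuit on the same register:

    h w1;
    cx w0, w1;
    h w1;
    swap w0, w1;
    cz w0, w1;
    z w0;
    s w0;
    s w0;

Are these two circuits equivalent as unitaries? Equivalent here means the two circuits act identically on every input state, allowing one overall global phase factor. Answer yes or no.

Yes: on every input state the two circuits agree up to one overall phase factor.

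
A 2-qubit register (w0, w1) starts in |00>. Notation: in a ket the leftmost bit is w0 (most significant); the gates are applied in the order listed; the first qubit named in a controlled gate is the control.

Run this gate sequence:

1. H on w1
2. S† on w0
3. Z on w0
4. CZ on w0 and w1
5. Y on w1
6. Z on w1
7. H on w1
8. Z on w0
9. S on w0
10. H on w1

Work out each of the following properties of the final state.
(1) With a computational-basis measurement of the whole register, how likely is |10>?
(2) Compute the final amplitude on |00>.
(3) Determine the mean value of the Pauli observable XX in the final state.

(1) A full measurement returns |10> with probability 0.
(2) The final state's coefficient on |00> equals -sqrt(2)*I/2.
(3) The observable XX averages to 0.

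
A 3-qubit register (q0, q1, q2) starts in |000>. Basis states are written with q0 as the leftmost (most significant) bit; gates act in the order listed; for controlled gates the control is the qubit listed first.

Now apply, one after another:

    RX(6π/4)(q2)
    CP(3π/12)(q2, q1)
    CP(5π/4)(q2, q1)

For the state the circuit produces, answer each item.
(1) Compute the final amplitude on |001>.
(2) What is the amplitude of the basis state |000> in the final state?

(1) The amplitude on |001> is -sqrt(2)*I/2.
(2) The amplitude on |000> is -sqrt(2)/2.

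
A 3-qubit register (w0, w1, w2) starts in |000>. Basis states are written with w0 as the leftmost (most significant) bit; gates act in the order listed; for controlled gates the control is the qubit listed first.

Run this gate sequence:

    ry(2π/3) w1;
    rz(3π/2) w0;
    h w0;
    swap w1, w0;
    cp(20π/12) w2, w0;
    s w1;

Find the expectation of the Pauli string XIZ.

The observable XIZ averages to sqrt(3)/2.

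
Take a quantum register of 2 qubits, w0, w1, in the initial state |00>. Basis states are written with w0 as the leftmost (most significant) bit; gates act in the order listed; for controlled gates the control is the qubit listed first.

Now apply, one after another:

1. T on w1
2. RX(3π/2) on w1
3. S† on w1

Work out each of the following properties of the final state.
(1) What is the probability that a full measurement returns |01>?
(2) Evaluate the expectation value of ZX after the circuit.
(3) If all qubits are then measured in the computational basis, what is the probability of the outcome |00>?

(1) A full measurement returns |01> with probability 1/2.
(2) In the final state, ZX has expectation 1.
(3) A full measurement returns |00> with probability 1/2.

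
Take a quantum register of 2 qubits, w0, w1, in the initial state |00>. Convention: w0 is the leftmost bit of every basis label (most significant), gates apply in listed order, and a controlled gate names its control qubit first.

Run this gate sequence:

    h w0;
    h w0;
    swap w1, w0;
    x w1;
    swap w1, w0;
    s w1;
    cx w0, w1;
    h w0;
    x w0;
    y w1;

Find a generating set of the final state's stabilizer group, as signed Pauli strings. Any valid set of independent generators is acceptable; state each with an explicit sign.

One valid set of independent stabilizer generators is -XI, +IZ (any independent generating set of the same group is equally correct).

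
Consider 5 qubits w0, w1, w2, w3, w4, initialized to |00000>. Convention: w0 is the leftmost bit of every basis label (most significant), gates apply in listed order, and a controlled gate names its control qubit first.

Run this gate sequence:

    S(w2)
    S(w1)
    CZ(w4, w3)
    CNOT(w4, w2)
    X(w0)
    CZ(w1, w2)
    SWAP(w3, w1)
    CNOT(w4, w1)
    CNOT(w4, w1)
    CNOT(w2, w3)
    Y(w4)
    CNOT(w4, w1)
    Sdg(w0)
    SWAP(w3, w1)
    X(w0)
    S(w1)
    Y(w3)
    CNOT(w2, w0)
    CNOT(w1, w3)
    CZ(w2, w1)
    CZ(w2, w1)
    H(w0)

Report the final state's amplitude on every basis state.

The resulting statevector has amplitude -sqrt(2)*I/2 on |00001>, -sqrt(2)*I/2 on |10001>, and 0 on every other basis state. Key observation: gates 20-21 undo each other exactly, leaving only the rest of the circuit to track.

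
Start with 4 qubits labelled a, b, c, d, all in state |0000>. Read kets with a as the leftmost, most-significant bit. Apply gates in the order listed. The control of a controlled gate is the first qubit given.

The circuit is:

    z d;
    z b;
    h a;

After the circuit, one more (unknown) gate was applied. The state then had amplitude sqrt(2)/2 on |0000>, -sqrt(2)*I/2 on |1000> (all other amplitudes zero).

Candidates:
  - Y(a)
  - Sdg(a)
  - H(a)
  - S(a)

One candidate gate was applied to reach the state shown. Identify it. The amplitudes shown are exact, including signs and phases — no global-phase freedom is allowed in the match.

The applied gate was Sdg(a).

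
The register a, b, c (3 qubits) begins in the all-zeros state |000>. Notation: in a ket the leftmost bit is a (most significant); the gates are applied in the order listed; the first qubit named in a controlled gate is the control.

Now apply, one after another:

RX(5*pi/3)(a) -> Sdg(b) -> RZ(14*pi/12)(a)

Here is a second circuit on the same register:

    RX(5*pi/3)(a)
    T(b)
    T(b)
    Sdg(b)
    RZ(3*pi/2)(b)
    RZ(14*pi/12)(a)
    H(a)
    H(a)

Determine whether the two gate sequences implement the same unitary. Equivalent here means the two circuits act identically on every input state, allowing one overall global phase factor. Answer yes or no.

Yes — the two circuits implement the same unitary up to a global phase.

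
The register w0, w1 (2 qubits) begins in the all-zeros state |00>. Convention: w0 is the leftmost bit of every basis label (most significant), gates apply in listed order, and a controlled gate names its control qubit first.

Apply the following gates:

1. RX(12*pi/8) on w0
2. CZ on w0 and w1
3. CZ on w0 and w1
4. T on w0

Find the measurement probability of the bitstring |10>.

A full measurement returns |10> with probability 1/2. Key observation: the block from step 2 through step 3 cancels to the identity and can be dropped.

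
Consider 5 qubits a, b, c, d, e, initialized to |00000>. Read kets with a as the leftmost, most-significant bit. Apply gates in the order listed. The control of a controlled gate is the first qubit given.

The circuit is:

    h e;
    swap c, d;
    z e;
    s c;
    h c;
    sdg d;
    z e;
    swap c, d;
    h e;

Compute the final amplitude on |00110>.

The amplitude on |00110> is 0.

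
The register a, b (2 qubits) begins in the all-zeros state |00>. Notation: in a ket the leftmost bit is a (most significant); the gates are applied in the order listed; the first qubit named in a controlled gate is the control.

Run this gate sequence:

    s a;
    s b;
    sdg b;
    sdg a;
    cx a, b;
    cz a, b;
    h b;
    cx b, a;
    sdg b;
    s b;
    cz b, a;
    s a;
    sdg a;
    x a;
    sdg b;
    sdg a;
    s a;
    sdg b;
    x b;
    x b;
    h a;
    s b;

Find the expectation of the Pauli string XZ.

In the final state, XZ has expectation -1.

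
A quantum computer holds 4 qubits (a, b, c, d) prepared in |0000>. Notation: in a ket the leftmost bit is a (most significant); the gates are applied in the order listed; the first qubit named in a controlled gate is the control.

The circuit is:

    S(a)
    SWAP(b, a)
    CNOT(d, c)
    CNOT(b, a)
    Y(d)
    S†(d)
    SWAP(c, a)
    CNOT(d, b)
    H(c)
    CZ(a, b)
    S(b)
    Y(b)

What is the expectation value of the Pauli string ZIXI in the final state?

The expectation value of ZIXI is 1.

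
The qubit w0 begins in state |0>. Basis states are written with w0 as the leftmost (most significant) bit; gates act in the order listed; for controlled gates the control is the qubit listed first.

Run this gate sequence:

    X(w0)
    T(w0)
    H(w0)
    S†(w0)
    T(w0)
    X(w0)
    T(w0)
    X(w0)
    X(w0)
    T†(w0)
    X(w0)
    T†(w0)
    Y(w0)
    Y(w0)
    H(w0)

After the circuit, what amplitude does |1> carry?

The final state's coefficient on |1> equals sqrt(2)/2. Key observation: gates 5-12 undo each other exactly, leaving only the rest of the circuit to track.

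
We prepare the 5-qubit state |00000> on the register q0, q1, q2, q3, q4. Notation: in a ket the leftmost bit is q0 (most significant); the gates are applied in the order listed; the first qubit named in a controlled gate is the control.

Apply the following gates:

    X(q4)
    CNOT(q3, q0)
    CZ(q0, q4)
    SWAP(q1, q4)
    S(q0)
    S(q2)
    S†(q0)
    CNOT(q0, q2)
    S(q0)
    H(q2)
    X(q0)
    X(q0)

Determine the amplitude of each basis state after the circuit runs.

After the circuit, the state carries amplitude sqrt(2)/2 on |01000>, sqrt(2)/2 on |01100>, and 0 on every other basis state. Key observation: gates 11-12 undo each other exactly, leaving only the rest of the circuit to track.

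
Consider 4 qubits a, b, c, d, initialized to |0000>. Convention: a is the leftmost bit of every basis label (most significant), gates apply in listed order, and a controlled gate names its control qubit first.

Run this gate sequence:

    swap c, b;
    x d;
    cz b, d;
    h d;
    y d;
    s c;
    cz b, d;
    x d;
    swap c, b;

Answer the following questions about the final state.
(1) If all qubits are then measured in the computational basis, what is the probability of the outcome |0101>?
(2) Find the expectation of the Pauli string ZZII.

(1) The probability of measuring |0101> is 0.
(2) The observable ZZII averages to 1.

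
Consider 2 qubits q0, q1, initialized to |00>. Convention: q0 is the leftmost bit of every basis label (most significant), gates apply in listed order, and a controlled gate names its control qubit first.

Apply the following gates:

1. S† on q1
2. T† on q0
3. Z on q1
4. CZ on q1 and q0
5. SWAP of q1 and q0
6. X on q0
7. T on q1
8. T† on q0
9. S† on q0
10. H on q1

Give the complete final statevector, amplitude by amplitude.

The final amplitudes are 0 on |00>, 0 on |01>, -sqrt(2)*exp(I*pi/4)/2 on |10>, -sqrt(2)*exp(I*pi/4)/2 on |11>.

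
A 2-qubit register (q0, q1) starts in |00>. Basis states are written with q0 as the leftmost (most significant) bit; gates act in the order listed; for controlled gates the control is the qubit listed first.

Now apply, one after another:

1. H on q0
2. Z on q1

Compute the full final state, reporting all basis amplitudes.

The resulting statevector has amplitude sqrt(2)/2 on |00>, 0 on |01>, sqrt(2)/2 on |10>, 0 on |11>.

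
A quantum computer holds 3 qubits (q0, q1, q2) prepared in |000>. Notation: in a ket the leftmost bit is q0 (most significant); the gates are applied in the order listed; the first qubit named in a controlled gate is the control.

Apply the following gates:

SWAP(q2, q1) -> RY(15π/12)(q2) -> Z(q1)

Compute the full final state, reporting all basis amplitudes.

The final amplitudes are -sqrt(2 - sqrt(2))/2 on |000>, sqrt(sqrt(2) + 2)/2 on |001>, and 0 on every other basis state.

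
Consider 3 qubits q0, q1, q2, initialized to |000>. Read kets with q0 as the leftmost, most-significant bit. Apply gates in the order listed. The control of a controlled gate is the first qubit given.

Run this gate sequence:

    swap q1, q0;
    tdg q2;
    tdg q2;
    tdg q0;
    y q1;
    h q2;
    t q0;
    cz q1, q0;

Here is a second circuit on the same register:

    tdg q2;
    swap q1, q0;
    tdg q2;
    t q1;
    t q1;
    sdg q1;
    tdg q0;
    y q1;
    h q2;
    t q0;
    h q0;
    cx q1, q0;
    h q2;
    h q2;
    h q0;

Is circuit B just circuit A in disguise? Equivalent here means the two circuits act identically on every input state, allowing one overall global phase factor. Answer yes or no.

Yes: on every input state the two circuits agree up to one overall phase factor.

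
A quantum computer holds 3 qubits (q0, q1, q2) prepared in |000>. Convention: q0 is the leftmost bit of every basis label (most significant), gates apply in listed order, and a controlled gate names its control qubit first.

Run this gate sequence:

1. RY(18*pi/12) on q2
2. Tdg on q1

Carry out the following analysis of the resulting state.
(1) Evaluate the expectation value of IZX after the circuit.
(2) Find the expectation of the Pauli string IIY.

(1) The observable IZX averages to -1.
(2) In the final state, IIY has expectation 0.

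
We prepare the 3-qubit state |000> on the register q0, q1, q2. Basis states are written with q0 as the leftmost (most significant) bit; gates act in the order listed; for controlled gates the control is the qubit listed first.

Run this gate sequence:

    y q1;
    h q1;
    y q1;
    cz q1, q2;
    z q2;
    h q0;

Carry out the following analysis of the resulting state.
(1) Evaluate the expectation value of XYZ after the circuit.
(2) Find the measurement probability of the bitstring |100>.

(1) The observable XYZ averages to 0.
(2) A full measurement returns |100> with probability 1/4.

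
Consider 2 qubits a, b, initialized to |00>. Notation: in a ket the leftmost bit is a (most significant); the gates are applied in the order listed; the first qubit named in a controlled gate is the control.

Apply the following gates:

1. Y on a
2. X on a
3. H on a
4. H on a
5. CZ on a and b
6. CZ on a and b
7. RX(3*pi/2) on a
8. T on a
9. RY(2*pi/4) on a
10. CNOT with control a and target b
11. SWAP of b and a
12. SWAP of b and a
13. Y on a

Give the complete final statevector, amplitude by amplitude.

The resulting statevector has amplitude 0 on |00>, -1/2 - exp(3*I*pi/4)/2 on |01>, 1/2 - exp(3*I*pi/4)/2 on |10>, 0 on |11>. Key observation: gates 3-4 undo each other exactly, leaving only the rest of the circuit to track.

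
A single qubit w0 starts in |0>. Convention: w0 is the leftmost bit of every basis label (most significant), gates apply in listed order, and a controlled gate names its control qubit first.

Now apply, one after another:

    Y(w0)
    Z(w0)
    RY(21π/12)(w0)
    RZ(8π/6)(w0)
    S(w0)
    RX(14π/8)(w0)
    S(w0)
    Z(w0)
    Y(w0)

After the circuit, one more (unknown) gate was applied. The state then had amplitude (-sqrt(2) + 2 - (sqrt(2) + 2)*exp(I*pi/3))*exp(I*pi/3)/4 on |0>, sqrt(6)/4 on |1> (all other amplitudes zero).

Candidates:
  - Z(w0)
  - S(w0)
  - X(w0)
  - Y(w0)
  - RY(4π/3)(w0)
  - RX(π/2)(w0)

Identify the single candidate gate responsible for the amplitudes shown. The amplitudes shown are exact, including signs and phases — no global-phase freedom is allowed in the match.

The applied gate was S(w0).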